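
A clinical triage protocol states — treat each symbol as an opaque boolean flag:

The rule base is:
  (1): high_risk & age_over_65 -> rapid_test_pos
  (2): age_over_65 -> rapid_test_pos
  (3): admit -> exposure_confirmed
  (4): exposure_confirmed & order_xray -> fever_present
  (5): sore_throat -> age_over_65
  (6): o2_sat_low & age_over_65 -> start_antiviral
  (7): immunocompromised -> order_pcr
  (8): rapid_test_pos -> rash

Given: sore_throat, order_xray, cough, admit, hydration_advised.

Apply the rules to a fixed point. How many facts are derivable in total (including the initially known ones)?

10

Round 1 — (3), (5), derive exposure_confirmed, age_over_65.
Round 2 — (2), (4), derive rapid_test_pos, fever_present.
Round 3 — (8), derive rash.
Closure: {admit, age_over_65, cough, exposure_confirmed, fever_present, hydration_advised, order_xray, rapid_test_pos, rash, sore_throat} — 10 facts.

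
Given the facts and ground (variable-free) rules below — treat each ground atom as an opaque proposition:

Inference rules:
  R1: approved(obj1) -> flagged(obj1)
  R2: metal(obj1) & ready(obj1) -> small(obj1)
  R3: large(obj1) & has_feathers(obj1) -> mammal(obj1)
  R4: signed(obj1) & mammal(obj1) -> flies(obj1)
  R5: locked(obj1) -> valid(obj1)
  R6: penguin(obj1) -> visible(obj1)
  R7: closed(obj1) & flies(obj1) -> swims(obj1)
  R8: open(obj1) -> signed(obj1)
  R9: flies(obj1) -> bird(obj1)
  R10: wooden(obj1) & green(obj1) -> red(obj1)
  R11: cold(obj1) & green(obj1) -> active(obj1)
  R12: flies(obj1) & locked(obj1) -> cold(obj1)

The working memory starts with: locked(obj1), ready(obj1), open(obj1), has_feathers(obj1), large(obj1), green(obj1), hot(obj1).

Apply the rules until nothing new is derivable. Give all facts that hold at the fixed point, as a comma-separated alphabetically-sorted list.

Round 1 fires R3, R5, R8, giving mammal(obj1), valid(obj1), signed(obj1).
Round 2 fires R4, giving flies(obj1).
Round 3 fires R9, R12, giving bird(obj1), cold(obj1).
Round 4 fires R11, giving active(obj1).

active(obj1), bird(obj1), cold(obj1), flies(obj1), green(obj1), has_feathers(obj1), hot(obj1), large(obj1), locked(obj1), mammal(obj1), open(obj1), ready(obj1), signed(obj1), valid(obj1)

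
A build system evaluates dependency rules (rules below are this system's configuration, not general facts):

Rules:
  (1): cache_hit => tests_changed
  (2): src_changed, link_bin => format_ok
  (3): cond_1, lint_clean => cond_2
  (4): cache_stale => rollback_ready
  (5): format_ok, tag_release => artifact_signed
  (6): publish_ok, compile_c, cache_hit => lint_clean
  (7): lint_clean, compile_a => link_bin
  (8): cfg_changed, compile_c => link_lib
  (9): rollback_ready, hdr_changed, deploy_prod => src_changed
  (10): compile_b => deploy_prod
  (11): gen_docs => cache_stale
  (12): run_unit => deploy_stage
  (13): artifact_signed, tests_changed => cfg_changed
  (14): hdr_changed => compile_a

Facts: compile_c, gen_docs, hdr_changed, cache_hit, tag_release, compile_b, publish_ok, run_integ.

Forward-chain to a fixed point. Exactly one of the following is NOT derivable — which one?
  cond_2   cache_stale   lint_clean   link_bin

Round 1: (1) [cache_hit => tests_changed]; (6) [publish_ok, compile_c, cache_hit => lint_clean]; (10) [compile_b => deploy_prod]; (11) [gen_docs => cache_stale]; (14) [hdr_changed => compile_a]. New: tests_changed, lint_clean, deploy_prod, cache_stale, compile_a.
Round 2: (4) [cache_stale => rollback_ready]; (7) [lint_clean, compile_a => link_bin]. New: rollback_ready, link_bin.
Round 3: (9) [rollback_ready, hdr_changed, deploy_prod => src_changed]. New: src_changed.
Round 4: (2) [src_changed, link_bin => format_ok]. New: format_ok.
Round 5: (5) [format_ok, tag_release => artifact_signed]. New: artifact_signed.
Round 6: (13) [artifact_signed, tests_changed => cfg_changed]. New: cfg_changed.
Round 7: (8) [cfg_changed, compile_c => link_lib]. New: link_lib.
Derived: link_bin (round 2), lint_clean (round 1), cache_stale (round 1). cond_2 never appears in any round.

cond_2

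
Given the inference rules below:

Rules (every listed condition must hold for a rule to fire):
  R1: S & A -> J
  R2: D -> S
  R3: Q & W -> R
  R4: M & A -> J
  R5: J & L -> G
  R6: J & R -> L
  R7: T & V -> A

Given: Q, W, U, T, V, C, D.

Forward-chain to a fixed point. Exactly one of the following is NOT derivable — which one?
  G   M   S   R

M

Round 1: R2 [D -> S]; R3 [Q & W -> R]; R7 [T & V -> A]. Adds S, R, A.
Round 2: R1 [S & A -> J]. Adds J.
Round 3: R6 [J & R -> L]. Adds L.
Round 4: R5 [J & L -> G]. Adds G.
Derived: S (round 1), R (round 1), G (round 4). M never appears in any round.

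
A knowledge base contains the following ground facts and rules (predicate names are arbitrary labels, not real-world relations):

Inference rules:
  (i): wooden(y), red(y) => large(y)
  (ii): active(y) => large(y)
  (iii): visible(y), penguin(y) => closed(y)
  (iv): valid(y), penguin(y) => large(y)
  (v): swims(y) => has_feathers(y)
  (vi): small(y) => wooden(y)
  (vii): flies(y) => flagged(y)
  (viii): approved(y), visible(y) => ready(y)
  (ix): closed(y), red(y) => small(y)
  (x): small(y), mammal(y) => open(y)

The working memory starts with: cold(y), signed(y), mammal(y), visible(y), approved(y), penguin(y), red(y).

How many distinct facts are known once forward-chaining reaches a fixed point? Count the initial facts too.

Round 1: (iii) [visible(y), penguin(y) => closed(y)]; (viii) [approved(y), visible(y) => ready(y)]. New: closed(y), ready(y).
Round 2: (ix) [closed(y), red(y) => small(y)]. New: small(y).
Round 3: (vi) [small(y) => wooden(y)]; (x) [small(y), mammal(y) => open(y)]. New: wooden(y), open(y).
Round 4: (i) [wooden(y), red(y) => large(y)]. New: large(y).
Closure: {approved(y), closed(y), cold(y), large(y), mammal(y), open(y), penguin(y), ready(y), red(y), signed(y), small(y), visible(y), wooden(y)} — 13 facts.

13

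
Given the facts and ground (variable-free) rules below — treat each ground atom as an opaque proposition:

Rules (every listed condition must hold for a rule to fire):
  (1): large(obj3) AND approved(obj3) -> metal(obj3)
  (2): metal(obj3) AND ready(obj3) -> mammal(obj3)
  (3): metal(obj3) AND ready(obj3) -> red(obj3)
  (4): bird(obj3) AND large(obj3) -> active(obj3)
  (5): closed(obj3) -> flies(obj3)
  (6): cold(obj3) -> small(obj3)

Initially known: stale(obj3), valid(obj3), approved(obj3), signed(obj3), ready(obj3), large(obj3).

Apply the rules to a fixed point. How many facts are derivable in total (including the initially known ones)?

Round 1: (1) [large(obj3) AND approved(obj3) -> metal(obj3)]. Adds metal(obj3).
Round 2: (2) [metal(obj3) AND ready(obj3) -> mammal(obj3)]; (3) [metal(obj3) AND ready(obj3) -> red(obj3)]. Adds mammal(obj3), red(obj3).
Closure: {approved(obj3), large(obj3), mammal(obj3), metal(obj3), ready(obj3), red(obj3), signed(obj3), stale(obj3), valid(obj3)} — 9 facts.

9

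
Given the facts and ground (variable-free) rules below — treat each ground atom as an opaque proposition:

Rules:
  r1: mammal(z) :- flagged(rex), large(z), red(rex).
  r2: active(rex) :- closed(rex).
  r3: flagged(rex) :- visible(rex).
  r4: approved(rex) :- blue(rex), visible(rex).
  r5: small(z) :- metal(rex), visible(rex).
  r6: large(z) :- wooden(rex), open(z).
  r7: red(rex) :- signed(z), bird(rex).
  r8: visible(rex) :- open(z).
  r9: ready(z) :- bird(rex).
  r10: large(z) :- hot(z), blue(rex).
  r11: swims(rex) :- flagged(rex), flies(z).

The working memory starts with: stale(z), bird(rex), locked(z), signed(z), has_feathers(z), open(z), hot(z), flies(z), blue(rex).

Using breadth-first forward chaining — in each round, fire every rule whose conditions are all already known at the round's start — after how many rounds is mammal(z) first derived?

Round 1 fires r7, r8, r9, r10, giving red(rex), visible(rex), ready(z), large(z).
Round 2 fires r3, r4, giving flagged(rex), approved(rex).
Round 3 fires r1, r11, giving mammal(z), swims(rex).
mammal(z) first appears in round 3.

3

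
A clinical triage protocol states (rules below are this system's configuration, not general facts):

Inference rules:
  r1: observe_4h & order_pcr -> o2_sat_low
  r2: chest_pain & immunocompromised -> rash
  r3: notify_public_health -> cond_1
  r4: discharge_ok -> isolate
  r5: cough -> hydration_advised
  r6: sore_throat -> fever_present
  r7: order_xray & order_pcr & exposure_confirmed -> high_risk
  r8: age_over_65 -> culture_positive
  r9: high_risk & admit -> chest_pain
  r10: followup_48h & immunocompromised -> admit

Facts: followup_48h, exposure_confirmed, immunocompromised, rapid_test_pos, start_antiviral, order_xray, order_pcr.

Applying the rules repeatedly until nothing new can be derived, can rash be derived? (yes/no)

yes

[1] r7 [order_xray & order_pcr & exposure_confirmed -> high_risk]; r10 [followup_48h & immunocompromised -> admit]. ⇒ new: high_risk, admit.
[2] r9 [high_risk & admit -> chest_pain]. ⇒ new: chest_pain.
[3] r2 [chest_pain & immunocompromised -> rash]. ⇒ new: rash.
rash appears in round 3, so it is derivable.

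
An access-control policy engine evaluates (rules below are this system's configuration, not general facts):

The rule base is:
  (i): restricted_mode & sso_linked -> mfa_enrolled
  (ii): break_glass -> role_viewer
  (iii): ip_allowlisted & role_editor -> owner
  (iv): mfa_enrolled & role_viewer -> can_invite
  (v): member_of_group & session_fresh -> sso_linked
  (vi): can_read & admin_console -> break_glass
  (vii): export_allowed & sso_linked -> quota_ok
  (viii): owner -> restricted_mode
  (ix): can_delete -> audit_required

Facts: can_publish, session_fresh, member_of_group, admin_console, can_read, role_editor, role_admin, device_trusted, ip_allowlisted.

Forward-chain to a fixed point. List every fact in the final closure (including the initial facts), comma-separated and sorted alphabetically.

Round 1 — (iii), (v), (vi), derive owner, sso_linked, break_glass.
Round 2 — (ii), (viii), derive role_viewer, restricted_mode.
Round 3 — (i), derive mfa_enrolled.
Round 4 — (iv), derive can_invite.

admin_console, break_glass, can_invite, can_publish, can_read, device_trusted, ip_allowlisted, member_of_group, mfa_enrolled, owner, restricted_mode, role_admin, role_editor, role_viewer, session_fresh, sso_linked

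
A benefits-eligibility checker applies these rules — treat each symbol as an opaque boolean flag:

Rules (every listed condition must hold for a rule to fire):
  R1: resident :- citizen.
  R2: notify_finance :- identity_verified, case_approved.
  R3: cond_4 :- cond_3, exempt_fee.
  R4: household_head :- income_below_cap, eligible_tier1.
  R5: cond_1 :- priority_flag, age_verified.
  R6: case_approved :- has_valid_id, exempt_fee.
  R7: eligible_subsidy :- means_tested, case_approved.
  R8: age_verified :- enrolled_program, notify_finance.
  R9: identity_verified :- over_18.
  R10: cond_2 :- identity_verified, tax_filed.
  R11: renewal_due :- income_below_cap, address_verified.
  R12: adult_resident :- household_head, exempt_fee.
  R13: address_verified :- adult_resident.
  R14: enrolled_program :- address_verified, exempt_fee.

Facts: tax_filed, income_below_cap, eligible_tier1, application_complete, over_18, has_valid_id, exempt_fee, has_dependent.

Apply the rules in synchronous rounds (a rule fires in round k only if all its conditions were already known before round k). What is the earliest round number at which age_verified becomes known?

5

[1] R4 [household_head :- income_below_cap, eligible_tier1.]; R6 [case_approved :- has_valid_id, exempt_fee.]; R9 [identity_verified :- over_18.]. ⇒ new: household_head, case_approved, identity_verified.
[2] R2 [notify_finance :- identity_verified, case_approved.]; R10 [cond_2 :- identity_verified, tax_filed.]; R12 [adult_resident :- household_head, exempt_fee.]. ⇒ new: notify_finance, cond_2, adult_resident.
[3] R13 [address_verified :- adult_resident.]. ⇒ new: address_verified.
[4] R11 [renewal_due :- income_below_cap, address_verified.]; R14 [enrolled_program :- address_verified, exempt_fee.]. ⇒ new: renewal_due, enrolled_program.
[5] R8 [age_verified :- enrolled_program, notify_finance.]. ⇒ new: age_verified.
age_verified first appears in round 5.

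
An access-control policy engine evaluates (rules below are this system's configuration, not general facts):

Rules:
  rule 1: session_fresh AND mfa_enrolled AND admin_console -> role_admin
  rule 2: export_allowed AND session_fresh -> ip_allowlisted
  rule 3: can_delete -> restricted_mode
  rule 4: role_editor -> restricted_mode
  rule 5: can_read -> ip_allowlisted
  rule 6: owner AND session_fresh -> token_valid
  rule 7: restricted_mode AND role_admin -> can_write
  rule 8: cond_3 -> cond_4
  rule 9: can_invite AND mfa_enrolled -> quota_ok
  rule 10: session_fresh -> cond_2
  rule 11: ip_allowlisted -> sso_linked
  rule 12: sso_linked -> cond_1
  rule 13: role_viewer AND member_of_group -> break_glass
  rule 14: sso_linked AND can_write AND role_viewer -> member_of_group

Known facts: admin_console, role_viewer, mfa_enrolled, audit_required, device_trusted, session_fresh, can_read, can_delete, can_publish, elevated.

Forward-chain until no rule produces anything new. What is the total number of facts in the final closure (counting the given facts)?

19

Round 1: rule 1 [session_fresh AND mfa_enrolled AND admin_console -> role_admin]; rule 3 [can_delete -> restricted_mode]; rule 5 [can_read -> ip_allowlisted]; rule 10 [session_fresh -> cond_2]. New: role_admin, restricted_mode, ip_allowlisted, cond_2.
Round 2: rule 7 [restricted_mode AND role_admin -> can_write]; rule 11 [ip_allowlisted -> sso_linked]. New: can_write, sso_linked.
Round 3: rule 12 [sso_linked -> cond_1]; rule 14 [sso_linked AND can_write AND role_viewer -> member_of_group]. New: cond_1, member_of_group.
Round 4: rule 13 [role_viewer AND member_of_group -> break_glass]. New: break_glass.
Closure: {admin_console, audit_required, break_glass, can_delete, can_publish, can_read, can_write, cond_1, cond_2, device_trusted, elevated, ip_allowlisted, member_of_group, mfa_enrolled, restricted_mode, role_admin, role_viewer, session_fresh, sso_linked} — 19 facts.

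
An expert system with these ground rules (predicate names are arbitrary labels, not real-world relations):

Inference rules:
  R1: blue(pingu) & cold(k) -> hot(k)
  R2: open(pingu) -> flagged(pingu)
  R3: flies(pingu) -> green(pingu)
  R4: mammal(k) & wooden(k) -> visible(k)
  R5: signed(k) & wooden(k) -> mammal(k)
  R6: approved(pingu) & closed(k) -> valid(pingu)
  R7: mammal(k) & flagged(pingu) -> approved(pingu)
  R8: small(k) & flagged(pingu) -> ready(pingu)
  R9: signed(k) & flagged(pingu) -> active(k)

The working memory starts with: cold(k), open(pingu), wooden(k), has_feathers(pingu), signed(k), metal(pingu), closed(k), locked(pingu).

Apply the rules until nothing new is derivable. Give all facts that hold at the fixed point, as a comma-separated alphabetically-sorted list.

active(k), approved(pingu), closed(k), cold(k), flagged(pingu), has_feathers(pingu), locked(pingu), mammal(k), metal(pingu), open(pingu), signed(k), valid(pingu), visible(k), wooden(k)

Round 1 — R2, R5, derive flagged(pingu), mammal(k).
Round 2 — R4, R7, R9, derive visible(k), approved(pingu), active(k).
Round 3 — R6, derive valid(pingu).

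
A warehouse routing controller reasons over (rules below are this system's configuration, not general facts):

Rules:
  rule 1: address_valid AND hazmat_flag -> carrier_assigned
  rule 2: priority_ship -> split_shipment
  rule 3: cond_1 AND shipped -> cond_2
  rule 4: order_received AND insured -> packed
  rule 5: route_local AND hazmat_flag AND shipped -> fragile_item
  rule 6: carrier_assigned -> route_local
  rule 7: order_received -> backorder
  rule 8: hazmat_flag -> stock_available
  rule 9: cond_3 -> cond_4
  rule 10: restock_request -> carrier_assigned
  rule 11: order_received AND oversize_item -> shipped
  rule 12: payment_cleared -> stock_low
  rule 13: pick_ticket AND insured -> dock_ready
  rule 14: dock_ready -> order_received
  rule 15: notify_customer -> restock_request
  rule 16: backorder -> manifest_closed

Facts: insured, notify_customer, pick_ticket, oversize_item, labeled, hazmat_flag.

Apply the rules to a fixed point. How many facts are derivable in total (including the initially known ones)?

Round 1: rule 8 [hazmat_flag -> stock_available]; rule 13 [pick_ticket AND insured -> dock_ready]; rule 15 [notify_customer -> restock_request]. Adds stock_available, dock_ready, restock_request.
Round 2: rule 10 [restock_request -> carrier_assigned]; rule 14 [dock_ready -> order_received]. Adds carrier_assigned, order_received.
Round 3: rule 4 [order_received AND insured -> packed]; rule 6 [carrier_assigned -> route_local]; rule 7 [order_received -> backorder]; rule 11 [order_received AND oversize_item -> shipped]. Adds packed, route_local, backorder, shipped.
Round 4: rule 5 [route_local AND hazmat_flag AND shipped -> fragile_item]; rule 16 [backorder -> manifest_closed]. Adds fragile_item, manifest_closed.
Closure: {backorder, carrier_assigned, dock_ready, fragile_item, hazmat_flag, insured, labeled, manifest_closed, notify_customer, order_received, oversize_item, packed, pick_ticket, restock_request, route_local, shipped, stock_available} — 17 facts.

17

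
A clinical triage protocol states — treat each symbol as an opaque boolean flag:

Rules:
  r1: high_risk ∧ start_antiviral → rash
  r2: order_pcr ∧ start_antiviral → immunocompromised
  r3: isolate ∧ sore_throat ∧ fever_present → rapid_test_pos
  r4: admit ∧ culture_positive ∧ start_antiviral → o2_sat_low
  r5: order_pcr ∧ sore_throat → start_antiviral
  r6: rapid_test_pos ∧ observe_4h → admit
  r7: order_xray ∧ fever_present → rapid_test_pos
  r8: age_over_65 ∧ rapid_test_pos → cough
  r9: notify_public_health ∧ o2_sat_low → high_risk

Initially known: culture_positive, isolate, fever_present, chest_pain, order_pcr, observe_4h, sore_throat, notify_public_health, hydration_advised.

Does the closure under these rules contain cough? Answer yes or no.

no

[1] r3 [isolate ∧ sore_throat ∧ fever_present → rapid_test_pos]; r5 [order_pcr ∧ sore_throat → start_antiviral]. ⇒ new: rapid_test_pos, start_antiviral.
[2] r2 [order_pcr ∧ start_antiviral → immunocompromised]; r6 [rapid_test_pos ∧ observe_4h → admit]. ⇒ new: immunocompromised, admit.
[3] r4 [admit ∧ culture_positive ∧ start_antiviral → o2_sat_low]. ⇒ new: o2_sat_low.
[4] r9 [notify_public_health ∧ o2_sat_low → high_risk]. ⇒ new: high_risk.
[5] r1 [high_risk ∧ start_antiviral → rash]. ⇒ new: rash.
Fixed point reached. cough is concluded only by r8; r8 needs age_over_65 (never derived).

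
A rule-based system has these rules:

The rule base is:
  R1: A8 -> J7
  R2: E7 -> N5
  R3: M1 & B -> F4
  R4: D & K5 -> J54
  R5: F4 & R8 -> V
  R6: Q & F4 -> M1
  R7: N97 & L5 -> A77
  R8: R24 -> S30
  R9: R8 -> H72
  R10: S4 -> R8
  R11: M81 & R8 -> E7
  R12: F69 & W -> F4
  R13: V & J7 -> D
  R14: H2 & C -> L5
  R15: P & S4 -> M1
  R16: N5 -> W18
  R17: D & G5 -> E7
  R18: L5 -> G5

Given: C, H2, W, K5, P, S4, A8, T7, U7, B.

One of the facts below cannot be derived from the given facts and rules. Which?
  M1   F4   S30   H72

[1] R1 [A8 -> J7]; R10 [S4 -> R8]; R14 [H2 & C -> L5]; R15 [P & S4 -> M1]. ⇒ new: J7, R8, L5, M1.
[2] R3 [M1 & B -> F4]; R9 [R8 -> H72]; R18 [L5 -> G5]. ⇒ new: F4, H72, G5.
[3] R5 [F4 & R8 -> V]. ⇒ new: V.
[4] R13 [V & J7 -> D]. ⇒ new: D.
[5] R4 [D & K5 -> J54]; R17 [D & G5 -> E7]. ⇒ new: J54, E7.
[6] R2 [E7 -> N5]. ⇒ new: N5.
[7] R16 [N5 -> W18]. ⇒ new: W18.
Derived: H72 (round 2), F4 (round 2), M1 (round 1). S30 never appears in any round.

S30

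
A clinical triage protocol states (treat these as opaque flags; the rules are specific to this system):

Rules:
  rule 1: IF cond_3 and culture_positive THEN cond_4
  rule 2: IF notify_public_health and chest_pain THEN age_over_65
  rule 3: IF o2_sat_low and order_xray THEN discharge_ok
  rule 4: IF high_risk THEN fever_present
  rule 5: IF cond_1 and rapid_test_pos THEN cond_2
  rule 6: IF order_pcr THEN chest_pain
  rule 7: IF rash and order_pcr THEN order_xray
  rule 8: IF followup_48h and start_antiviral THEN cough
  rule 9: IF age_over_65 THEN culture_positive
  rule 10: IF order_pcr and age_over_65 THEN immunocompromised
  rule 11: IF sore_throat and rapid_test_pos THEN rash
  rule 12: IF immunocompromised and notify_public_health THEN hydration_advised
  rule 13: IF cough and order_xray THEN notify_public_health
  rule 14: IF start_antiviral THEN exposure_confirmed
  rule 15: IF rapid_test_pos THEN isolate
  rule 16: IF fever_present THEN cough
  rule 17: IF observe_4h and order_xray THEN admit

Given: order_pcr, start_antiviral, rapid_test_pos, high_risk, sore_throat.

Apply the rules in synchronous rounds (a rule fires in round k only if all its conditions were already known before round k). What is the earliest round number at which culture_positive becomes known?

5

Round 1: rule 4 [IF high_risk THEN fever_present]; rule 6 [IF order_pcr THEN chest_pain]; rule 11 [IF sore_throat and rapid_test_pos THEN rash]; rule 14 [IF start_antiviral THEN exposure_confirmed]; rule 15 [IF rapid_test_pos THEN isolate]. Adds fever_present, chest_pain, rash, exposure_confirmed, isolate.
Round 2: rule 7 [IF rash and order_pcr THEN order_xray]; rule 16 [IF fever_present THEN cough]. Adds order_xray, cough.
Round 3: rule 13 [IF cough and order_xray THEN notify_public_health]. Adds notify_public_health.
Round 4: rule 2 [IF notify_public_health and chest_pain THEN age_over_65]. Adds age_over_65.
Round 5: rule 9 [IF age_over_65 THEN culture_positive]; rule 10 [IF order_pcr and age_over_65 THEN immunocompromised]. Adds culture_positive, immunocompromised.
culture_positive first appears in round 5.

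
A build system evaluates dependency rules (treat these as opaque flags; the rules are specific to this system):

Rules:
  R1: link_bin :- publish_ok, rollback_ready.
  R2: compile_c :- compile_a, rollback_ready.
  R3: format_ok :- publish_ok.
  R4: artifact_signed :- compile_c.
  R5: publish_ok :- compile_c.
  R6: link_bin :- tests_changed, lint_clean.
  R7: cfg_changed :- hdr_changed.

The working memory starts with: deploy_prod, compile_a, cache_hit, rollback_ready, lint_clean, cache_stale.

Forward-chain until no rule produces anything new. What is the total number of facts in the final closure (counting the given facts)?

Round 1 fires R2, giving compile_c.
Round 2 fires R4, R5, giving artifact_signed, publish_ok.
Round 3 fires R1, R3, giving link_bin, format_ok.
Closure: {artifact_signed, cache_hit, cache_stale, compile_a, compile_c, deploy_prod, format_ok, link_bin, lint_clean, publish_ok, rollback_ready} — 11 facts.

11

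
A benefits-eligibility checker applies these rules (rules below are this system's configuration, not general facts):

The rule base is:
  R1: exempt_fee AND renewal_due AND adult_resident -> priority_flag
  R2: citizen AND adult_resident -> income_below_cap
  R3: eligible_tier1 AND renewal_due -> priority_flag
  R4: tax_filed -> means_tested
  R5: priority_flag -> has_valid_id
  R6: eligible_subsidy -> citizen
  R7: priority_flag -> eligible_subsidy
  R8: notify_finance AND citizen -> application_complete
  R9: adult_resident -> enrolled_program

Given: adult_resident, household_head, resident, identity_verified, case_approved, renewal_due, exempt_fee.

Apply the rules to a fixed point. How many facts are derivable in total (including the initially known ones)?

Round 1: R1 [exempt_fee AND renewal_due AND adult_resident -> priority_flag]; R9 [adult_resident -> enrolled_program]. New: priority_flag, enrolled_program.
Round 2: R5 [priority_flag -> has_valid_id]; R7 [priority_flag -> eligible_subsidy]. New: has_valid_id, eligible_subsidy.
Round 3: R6 [eligible_subsidy -> citizen]. New: citizen.
Round 4: R2 [citizen AND adult_resident -> income_below_cap]. New: income_below_cap.
Closure: {adult_resident, case_approved, citizen, eligible_subsidy, enrolled_program, exempt_fee, has_valid_id, household_head, identity_verified, income_below_cap, priority_flag, renewal_due, resident} — 13 facts.

13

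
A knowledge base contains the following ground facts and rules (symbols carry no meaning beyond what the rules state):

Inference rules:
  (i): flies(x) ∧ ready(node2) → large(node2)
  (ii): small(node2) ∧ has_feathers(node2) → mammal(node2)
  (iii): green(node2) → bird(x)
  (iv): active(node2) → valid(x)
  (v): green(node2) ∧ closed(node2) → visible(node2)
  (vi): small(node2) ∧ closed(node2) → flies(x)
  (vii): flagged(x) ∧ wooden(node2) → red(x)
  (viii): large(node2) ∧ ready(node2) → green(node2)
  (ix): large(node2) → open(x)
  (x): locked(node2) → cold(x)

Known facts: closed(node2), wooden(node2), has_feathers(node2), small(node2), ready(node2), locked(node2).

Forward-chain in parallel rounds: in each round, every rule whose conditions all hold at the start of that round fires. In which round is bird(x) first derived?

4

Round 1: (ii) [small(node2) ∧ has_feathers(node2) → mammal(node2)]; (vi) [small(node2) ∧ closed(node2) → flies(x)]; (x) [locked(node2) → cold(x)]. Adds mammal(node2), flies(x), cold(x).
Round 2: (i) [flies(x) ∧ ready(node2) → large(node2)]. Adds large(node2).
Round 3: (viii) [large(node2) ∧ ready(node2) → green(node2)]; (ix) [large(node2) → open(x)]. Adds green(node2), open(x).
Round 4: (iii) [green(node2) → bird(x)]; (v) [green(node2) ∧ closed(node2) → visible(node2)]. Adds bird(x), visible(node2).
bird(x) first appears in round 4.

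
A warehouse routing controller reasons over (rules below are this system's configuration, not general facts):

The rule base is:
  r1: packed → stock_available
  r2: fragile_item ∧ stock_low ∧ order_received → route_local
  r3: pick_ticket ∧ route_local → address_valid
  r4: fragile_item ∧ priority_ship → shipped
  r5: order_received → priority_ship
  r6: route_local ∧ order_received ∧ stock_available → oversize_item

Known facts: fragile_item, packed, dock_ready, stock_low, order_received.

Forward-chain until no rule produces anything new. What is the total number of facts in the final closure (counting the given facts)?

Round 1: r1 [packed → stock_available]; r2 [fragile_item ∧ stock_low ∧ order_received → route_local]; r5 [order_received → priority_ship]. New: stock_available, route_local, priority_ship.
Round 2: r4 [fragile_item ∧ priority_ship → shipped]; r6 [route_local ∧ order_received ∧ stock_available → oversize_item]. New: shipped, oversize_item.
Closure: {dock_ready, fragile_item, order_received, oversize_item, packed, priority_ship, route_local, shipped, stock_available, stock_low} — 10 facts.

10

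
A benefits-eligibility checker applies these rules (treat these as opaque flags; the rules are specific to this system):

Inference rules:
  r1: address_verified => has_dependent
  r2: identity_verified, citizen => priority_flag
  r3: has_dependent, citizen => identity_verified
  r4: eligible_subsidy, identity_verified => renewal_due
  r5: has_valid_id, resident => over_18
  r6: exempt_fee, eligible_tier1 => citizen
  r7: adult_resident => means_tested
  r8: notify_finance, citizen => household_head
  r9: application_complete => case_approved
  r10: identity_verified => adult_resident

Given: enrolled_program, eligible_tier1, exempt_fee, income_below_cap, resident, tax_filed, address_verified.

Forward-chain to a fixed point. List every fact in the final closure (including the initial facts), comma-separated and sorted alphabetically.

address_verified, adult_resident, citizen, eligible_tier1, enrolled_program, exempt_fee, has_dependent, identity_verified, income_below_cap, means_tested, priority_flag, resident, tax_filed

Round 1 — r1, r6, derive has_dependent, citizen.
Round 2 — r3, derive identity_verified.
Round 3 — r2, r10, derive priority_flag, adult_resident.
Round 4 — r7, derive means_tested.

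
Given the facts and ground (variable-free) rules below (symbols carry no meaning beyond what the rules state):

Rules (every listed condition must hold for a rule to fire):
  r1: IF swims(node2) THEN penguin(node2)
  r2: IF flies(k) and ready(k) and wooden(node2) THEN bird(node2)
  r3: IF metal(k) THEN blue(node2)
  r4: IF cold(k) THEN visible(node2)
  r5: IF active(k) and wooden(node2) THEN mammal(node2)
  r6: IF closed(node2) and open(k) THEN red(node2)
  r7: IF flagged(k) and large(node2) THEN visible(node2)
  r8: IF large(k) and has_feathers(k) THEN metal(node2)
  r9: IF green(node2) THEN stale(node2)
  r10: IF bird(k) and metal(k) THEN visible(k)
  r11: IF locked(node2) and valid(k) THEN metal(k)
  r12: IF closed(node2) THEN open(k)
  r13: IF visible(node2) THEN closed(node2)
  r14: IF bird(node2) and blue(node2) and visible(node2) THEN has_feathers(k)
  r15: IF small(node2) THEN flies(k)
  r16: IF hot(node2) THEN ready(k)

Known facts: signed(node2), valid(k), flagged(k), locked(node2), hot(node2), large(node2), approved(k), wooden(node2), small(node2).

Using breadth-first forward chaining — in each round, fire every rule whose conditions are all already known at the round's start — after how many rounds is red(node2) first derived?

4

Round 1: r7 [IF flagged(k) and large(node2) THEN visible(node2)]; r11 [IF locked(node2) and valid(k) THEN metal(k)]; r15 [IF small(node2) THEN flies(k)]; r16 [IF hot(node2) THEN ready(k)]. New: visible(node2), metal(k), flies(k), ready(k).
Round 2: r2 [IF flies(k) and ready(k) and wooden(node2) THEN bird(node2)]; r3 [IF metal(k) THEN blue(node2)]; r13 [IF visible(node2) THEN closed(node2)]. New: bird(node2), blue(node2), closed(node2).
Round 3: r12 [IF closed(node2) THEN open(k)]; r14 [IF bird(node2) and blue(node2) and visible(node2) THEN has_feathers(k)]. New: open(k), has_feathers(k).
Round 4: r6 [IF closed(node2) and open(k) THEN red(node2)]. New: red(node2).
red(node2) first appears in round 4.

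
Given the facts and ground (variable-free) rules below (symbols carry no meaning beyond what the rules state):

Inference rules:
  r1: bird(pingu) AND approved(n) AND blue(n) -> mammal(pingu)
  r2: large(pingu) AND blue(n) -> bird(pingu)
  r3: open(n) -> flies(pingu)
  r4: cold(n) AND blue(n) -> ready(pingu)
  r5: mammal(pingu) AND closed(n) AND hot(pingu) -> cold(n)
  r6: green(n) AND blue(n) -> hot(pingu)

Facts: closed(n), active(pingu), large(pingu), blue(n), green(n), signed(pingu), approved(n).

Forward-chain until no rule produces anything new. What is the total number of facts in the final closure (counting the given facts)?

Round 1: r2 [large(pingu) AND blue(n) -> bird(pingu)]; r6 [green(n) AND blue(n) -> hot(pingu)]. New: bird(pingu), hot(pingu).
Round 2: r1 [bird(pingu) AND approved(n) AND blue(n) -> mammal(pingu)]. New: mammal(pingu).
Round 3: r5 [mammal(pingu) AND closed(n) AND hot(pingu) -> cold(n)]. New: cold(n).
Round 4: r4 [cold(n) AND blue(n) -> ready(pingu)]. New: ready(pingu).
Closure: {active(pingu), approved(n), bird(pingu), blue(n), closed(n), cold(n), green(n), hot(pingu), large(pingu), mammal(pingu), ready(pingu), signed(pingu)} — 12 facts.

12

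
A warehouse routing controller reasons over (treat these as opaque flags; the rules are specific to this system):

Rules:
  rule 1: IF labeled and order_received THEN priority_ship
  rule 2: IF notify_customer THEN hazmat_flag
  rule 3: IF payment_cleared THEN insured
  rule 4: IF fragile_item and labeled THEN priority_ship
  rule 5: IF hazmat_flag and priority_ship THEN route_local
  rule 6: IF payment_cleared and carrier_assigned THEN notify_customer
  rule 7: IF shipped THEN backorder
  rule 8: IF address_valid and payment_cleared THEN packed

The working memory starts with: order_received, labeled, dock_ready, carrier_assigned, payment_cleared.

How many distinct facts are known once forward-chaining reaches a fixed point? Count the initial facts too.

[1] rule 1 [IF labeled and order_received THEN priority_ship]; rule 3 [IF payment_cleared THEN insured]; rule 6 [IF payment_cleared and carrier_assigned THEN notify_customer]. ⇒ new: priority_ship, insured, notify_customer.
[2] rule 2 [IF notify_customer THEN hazmat_flag]. ⇒ new: hazmat_flag.
[3] rule 5 [IF hazmat_flag and priority_ship THEN route_local]. ⇒ new: route_local.
Closure: {carrier_assigned, dock_ready, hazmat_flag, insured, labeled, notify_customer, order_received, payment_cleared, priority_ship, route_local} — 10 facts.

10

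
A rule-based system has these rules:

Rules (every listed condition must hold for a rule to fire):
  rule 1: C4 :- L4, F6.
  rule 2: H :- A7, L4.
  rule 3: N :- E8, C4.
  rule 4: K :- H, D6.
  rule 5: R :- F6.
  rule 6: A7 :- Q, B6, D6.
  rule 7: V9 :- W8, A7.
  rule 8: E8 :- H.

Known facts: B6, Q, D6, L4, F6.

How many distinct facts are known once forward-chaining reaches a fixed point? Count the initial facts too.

12

Round 1: rule 1 [C4 :- L4, F6.]; rule 5 [R :- F6.]; rule 6 [A7 :- Q, B6, D6.]. Adds C4, R, A7.
Round 2: rule 2 [H :- A7, L4.]. Adds H.
Round 3: rule 4 [K :- H, D6.]; rule 8 [E8 :- H.]. Adds K, E8.
Round 4: rule 3 [N :- E8, C4.]. Adds N.
Closure: {A7, B6, C4, D6, E8, F6, H, K, L4, N, Q, R} — 12 facts.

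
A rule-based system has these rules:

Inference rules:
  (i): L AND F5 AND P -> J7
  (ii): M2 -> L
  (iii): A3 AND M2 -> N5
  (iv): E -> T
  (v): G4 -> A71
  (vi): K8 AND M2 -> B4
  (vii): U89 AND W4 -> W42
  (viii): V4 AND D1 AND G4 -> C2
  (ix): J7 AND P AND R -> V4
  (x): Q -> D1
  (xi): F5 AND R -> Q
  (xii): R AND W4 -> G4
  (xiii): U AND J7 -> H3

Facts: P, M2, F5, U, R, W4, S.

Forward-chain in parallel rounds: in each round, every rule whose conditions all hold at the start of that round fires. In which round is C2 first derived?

Round 1: (ii) [M2 -> L]; (xi) [F5 AND R -> Q]; (xii) [R AND W4 -> G4]. Adds L, Q, G4.
Round 2: (i) [L AND F5 AND P -> J7]; (v) [G4 -> A71]; (x) [Q -> D1]. Adds J7, A71, D1.
Round 3: (ix) [J7 AND P AND R -> V4]; (xiii) [U AND J7 -> H3]. Adds V4, H3.
Round 4: (viii) [V4 AND D1 AND G4 -> C2]. Adds C2.
C2 first appears in round 4.

4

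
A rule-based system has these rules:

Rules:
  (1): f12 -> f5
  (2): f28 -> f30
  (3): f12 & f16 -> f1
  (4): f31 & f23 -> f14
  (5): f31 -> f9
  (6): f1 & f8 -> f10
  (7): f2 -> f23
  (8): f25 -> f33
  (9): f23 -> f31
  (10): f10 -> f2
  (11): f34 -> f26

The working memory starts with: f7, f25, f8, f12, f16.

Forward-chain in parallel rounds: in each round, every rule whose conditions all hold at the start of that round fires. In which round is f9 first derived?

6

Round 1: (1) [f12 -> f5]; (3) [f12 & f16 -> f1]; (8) [f25 -> f33]. New: f5, f1, f33.
Round 2: (6) [f1 & f8 -> f10]. New: f10.
Round 3: (10) [f10 -> f2]. New: f2.
Round 4: (7) [f2 -> f23]. New: f23.
Round 5: (9) [f23 -> f31]. New: f31.
Round 6: (4) [f31 & f23 -> f14]; (5) [f31 -> f9]. New: f14, f9.
f9 first appears in round 6.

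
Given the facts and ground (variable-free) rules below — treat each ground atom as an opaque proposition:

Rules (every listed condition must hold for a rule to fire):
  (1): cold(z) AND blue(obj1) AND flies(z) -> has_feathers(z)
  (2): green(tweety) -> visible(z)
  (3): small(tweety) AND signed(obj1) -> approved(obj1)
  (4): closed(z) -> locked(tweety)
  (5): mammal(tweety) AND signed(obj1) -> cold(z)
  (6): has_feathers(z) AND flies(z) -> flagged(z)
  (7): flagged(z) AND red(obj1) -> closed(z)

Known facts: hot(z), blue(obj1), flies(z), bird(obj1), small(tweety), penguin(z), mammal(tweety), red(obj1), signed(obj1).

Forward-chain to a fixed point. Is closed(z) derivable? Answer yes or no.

yes

Round 1 — (3), (5), derive approved(obj1), cold(z).
Round 2 — (1), derive has_feathers(z).
Round 3 — (6), derive flagged(z).
Round 4 — (7), derive closed(z).
Round 5 — (4), derive locked(tweety).
closed(z) appears in round 4, so it is derivable.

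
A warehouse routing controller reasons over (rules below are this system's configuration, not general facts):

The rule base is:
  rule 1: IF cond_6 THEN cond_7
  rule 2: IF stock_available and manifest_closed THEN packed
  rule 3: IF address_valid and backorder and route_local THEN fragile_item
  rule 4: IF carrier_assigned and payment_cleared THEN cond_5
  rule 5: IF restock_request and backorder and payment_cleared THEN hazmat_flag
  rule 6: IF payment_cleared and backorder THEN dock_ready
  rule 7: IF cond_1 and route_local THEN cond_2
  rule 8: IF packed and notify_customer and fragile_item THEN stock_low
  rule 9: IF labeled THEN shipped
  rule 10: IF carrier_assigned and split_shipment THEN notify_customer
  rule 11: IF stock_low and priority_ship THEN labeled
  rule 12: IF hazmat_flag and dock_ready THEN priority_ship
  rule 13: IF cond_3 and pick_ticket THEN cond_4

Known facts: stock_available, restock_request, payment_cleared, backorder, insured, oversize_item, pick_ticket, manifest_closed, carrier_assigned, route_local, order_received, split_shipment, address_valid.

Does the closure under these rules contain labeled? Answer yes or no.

Round 1: rule 2 [IF stock_available and manifest_closed THEN packed]; rule 3 [IF address_valid and backorder and route_local THEN fragile_item]; rule 4 [IF carrier_assigned and payment_cleared THEN cond_5]; rule 5 [IF restock_request and backorder and payment_cleared THEN hazmat_flag]; rule 6 [IF payment_cleared and backorder THEN dock_ready]; rule 10 [IF carrier_assigned and split_shipment THEN notify_customer]. New: packed, fragile_item, cond_5, hazmat_flag, dock_ready, notify_customer.
Round 2: rule 8 [IF packed and notify_customer and fragile_item THEN stock_low]; rule 12 [IF hazmat_flag and dock_ready THEN priority_ship]. New: stock_low, priority_ship.
Round 3: rule 11 [IF stock_low and priority_ship THEN labeled]. New: labeled.
Round 4: rule 9 [IF labeled THEN shipped]. New: shipped.
labeled appears in round 3, so it is derivable.

yes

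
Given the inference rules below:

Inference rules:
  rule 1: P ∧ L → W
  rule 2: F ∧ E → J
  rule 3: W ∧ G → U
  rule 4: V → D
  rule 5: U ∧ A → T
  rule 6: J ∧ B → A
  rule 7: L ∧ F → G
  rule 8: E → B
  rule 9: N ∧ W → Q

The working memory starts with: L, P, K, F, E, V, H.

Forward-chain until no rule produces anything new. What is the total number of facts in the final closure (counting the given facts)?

Round 1 fires rule 1, rule 2, rule 4, rule 7, rule 8, giving W, J, D, G, B.
Round 2 fires rule 3, rule 6, giving U, A.
Round 3 fires rule 5, giving T.
Closure: {A, B, D, E, F, G, H, J, K, L, P, T, U, V, W} — 15 facts.

15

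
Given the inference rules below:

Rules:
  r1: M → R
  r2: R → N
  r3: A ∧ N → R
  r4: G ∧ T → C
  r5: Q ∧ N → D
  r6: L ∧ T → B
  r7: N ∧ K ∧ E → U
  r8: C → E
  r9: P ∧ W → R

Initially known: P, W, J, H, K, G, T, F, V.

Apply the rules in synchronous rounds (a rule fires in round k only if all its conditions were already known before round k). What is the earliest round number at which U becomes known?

Round 1: r4 [G ∧ T → C]; r9 [P ∧ W → R]. Adds C, R.
Round 2: r2 [R → N]; r8 [C → E]. Adds N, E.
Round 3: r7 [N ∧ K ∧ E → U]. Adds U.
U first appears in round 3.

3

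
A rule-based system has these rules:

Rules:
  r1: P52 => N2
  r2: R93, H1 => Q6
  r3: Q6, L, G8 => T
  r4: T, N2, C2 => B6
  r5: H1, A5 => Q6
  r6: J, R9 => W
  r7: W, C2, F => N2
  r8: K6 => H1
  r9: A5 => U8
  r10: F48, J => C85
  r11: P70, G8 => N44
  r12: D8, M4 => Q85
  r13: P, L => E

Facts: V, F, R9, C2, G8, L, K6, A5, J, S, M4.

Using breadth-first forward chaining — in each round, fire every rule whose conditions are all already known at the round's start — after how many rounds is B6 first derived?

Round 1 — r6, r8, r9, derive W, H1, U8.
Round 2 — r5, r7, derive Q6, N2.
Round 3 — r3, derive T.
Round 4 — r4, derive B6.
B6 first appears in round 4.

4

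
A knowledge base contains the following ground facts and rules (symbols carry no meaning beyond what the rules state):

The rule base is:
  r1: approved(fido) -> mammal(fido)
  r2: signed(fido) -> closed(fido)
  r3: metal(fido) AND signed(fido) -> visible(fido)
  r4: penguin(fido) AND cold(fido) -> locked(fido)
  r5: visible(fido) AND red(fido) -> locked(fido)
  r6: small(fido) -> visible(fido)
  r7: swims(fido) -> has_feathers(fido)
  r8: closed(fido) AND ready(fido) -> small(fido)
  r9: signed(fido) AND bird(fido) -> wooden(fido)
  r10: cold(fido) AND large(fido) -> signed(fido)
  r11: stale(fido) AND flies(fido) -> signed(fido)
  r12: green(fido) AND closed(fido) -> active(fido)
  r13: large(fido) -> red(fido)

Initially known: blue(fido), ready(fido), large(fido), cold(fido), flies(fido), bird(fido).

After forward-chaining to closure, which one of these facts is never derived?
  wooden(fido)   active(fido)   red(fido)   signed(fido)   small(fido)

Round 1 — r10, r13, derive signed(fido), red(fido).
Round 2 — r2, r9, derive closed(fido), wooden(fido).
Round 3 — r8, derive small(fido).
Round 4 — r6, derive visible(fido).
Round 5 — r5, derive locked(fido).
Derived: small(fido) (round 3), wooden(fido) (round 2), red(fido) (round 1), signed(fido) (round 1). active(fido) never appears in any round.

active(fido)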